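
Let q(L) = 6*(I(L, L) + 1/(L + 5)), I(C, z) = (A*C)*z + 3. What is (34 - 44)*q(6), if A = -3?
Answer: 69240/11 ≈ 6294.5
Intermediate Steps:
I(C, z) = 3 - 3*C*z (I(C, z) = (-3*C)*z + 3 = -3*C*z + 3 = 3 - 3*C*z)
q(L) = 18 - 18*L² + 6/(5 + L) (q(L) = 6*((3 - 3*L*L) + 1/(L + 5)) = 6*((3 - 3*L²) + 1/(5 + L)) = 6*(3 + 1/(5 + L) - 3*L²) = 18 - 18*L² + 6/(5 + L))
(34 - 44)*q(6) = (34 - 44)*(6*(16 - 15*6² - 3*6*(-1 + 6²))/(5 + 6)) = -60*(16 - 15*36 - 3*6*(-1 + 36))/11 = -60*(16 - 540 - 3*6*35)/11 = -60*(16 - 540 - 630)/11 = -60*(-1154)/11 = -10*(-6924/11) = 69240/11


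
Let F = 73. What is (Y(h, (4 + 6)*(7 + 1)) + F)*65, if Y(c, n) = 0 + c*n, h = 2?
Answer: 15145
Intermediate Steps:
Y(c, n) = c*n
(Y(h, (4 + 6)*(7 + 1)) + F)*65 = (2*((4 + 6)*(7 + 1)) + 73)*65 = (2*(10*8) + 73)*65 = (2*80 + 73)*65 = (160 + 73)*65 = 233*65 = 15145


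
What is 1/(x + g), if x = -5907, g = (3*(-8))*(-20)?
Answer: -1/5427 ≈ -0.00018426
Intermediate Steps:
g = 480 (g = -24*(-20) = 480)
1/(x + g) = 1/(-5907 + 480) = 1/(-5427) = -1/5427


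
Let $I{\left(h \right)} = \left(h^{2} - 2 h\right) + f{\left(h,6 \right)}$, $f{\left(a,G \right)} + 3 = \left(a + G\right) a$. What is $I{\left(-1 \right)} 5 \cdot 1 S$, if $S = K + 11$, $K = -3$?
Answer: $-200$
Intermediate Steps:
$f{\left(a,G \right)} = -3 + a \left(G + a\right)$ ($f{\left(a,G \right)} = -3 + \left(a + G\right) a = -3 + \left(G + a\right) a = -3 + a \left(G + a\right)$)
$I{\left(h \right)} = -3 + 2 h^{2} + 4 h$ ($I{\left(h \right)} = \left(h^{2} - 2 h\right) + \left(-3 + h^{2} + 6 h\right) = -3 + 2 h^{2} + 4 h$)
$S = 8$ ($S = -3 + 11 = 8$)
$I{\left(-1 \right)} 5 \cdot 1 S = \left(-3 + 2 \left(-1\right)^{2} + 4 \left(-1\right)\right) 5 \cdot 1 \cdot 8 = \left(-3 + 2 \cdot 1 - 4\right) 5 \cdot 8 = \left(-3 + 2 - 4\right) 5 \cdot 8 = \left(-5\right) 5 \cdot 8 = \left(-25\right) 8 = -200$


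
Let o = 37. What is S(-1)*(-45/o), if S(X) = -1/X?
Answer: -45/37 ≈ -1.2162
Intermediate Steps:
S(-1)*(-45/o) = (-1/(-1))*(-45/37) = (-1*(-1))*(-45*1/37) = 1*(-45/37) = -45/37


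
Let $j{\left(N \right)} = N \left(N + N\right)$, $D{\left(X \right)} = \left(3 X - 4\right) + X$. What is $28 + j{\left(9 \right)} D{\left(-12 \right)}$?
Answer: $-8396$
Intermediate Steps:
$D{\left(X \right)} = -4 + 4 X$ ($D{\left(X \right)} = \left(-4 + 3 X\right) + X = -4 + 4 X$)
$j{\left(N \right)} = 2 N^{2}$ ($j{\left(N \right)} = N 2 N = 2 N^{2}$)
$28 + j{\left(9 \right)} D{\left(-12 \right)} = 28 + 2 \cdot 9^{2} \left(-4 + 4 \left(-12\right)\right) = 28 + 2 \cdot 81 \left(-4 - 48\right) = 28 + 162 \left(-52\right) = 28 - 8424 = -8396$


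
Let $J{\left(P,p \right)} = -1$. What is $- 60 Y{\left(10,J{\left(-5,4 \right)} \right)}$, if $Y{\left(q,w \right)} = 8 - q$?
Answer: $120$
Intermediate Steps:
$- 60 Y{\left(10,J{\left(-5,4 \right)} \right)} = - 60 \left(8 - 10\right) = \left(-60\right) \left(-2\right) = 120$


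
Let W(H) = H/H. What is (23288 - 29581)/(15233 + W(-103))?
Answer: -6293/15234 ≈ -0.41309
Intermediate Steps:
W(H) = 1
(23288 - 29581)/(15233 + W(-103)) = (23288 - 29581)/(15233 + 1) = -6293/15234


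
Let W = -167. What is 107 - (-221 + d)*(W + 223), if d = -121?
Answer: 19259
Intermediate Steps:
107 - (-221 + d)*(W + 223) = 107 - (-221 - 121)*(-167 + 223) = 107 - (-342)*56 = 107 - 1*(-19152) = 107 + 19152 = 19259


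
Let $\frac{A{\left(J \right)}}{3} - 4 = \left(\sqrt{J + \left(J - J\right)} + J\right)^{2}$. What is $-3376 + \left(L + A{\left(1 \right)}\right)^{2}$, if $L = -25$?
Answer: $-3375$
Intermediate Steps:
$A{\left(J \right)} = 12 + 3 \left(J + \sqrt{J}\right)^{2}$ ($A{\left(J \right)} = 12 + 3 \left(\sqrt{J + \left(J - J\right)} + J\right)^{2} = 12 + 3 \left(\sqrt{J + 0} + J\right)^{2} = 12 + 3 \left(\sqrt{J} + J\right)^{2} = 12 + 3 \left(J + \sqrt{J}\right)^{2}$)
$-3376 + \left(L + A{\left(1 \right)}\right)^{2} = -3376 + \left(-25 + \left(12 + 3 \left(1 + \sqrt{1}\right)^{2}\right)\right)^{2} = -3376 + \left(-25 + \left(12 + 3 \left(1 + 1\right)^{2}\right)\right)^{2} = -3376 + \left(-25 + \left(12 + 3 \cdot 2^{2}\right)\right)^{2} = -3376 + \left(-25 + \left(12 + 3 \cdot 4\right)\right)^{2} = -3376 + \left(-25 + \left(12 + 12\right)\right)^{2} = -3376 + \left(-25 + 24\right)^{2} = -3376 + \left(-1\right)^{2} = -3376 + 1 = -3375$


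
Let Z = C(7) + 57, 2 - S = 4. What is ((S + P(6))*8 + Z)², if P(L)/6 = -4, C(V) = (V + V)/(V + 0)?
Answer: 22201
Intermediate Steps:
S = -2 (S = 2 - 1*4 = 2 - 4 = -2)
C(V) = 2 (C(V) = (2*V)/V = 2)
P(L) = -24 (P(L) = 6*(-4) = -24)
Z = 59 (Z = 2 + 57 = 59)
((S + P(6))*8 + Z)² = ((-2 - 24)*8 + 59)² = (-26*8 + 59)² = (-208 + 59)² = (-149)² = 22201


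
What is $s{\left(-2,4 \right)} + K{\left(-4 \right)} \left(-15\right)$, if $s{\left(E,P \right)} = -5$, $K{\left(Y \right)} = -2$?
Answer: $25$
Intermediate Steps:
$s{\left(-2,4 \right)} + K{\left(-4 \right)} \left(-15\right) = -5 - -30 = -5 + 30 = 25$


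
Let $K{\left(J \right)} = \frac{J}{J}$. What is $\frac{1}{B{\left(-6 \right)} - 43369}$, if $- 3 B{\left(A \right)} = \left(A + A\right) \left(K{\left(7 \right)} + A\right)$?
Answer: $- \frac{1}{43389} \approx -2.3047 \cdot 10^{-5}$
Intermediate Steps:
$K{\left(J \right)} = 1$
$B{\left(A \right)} = - \frac{2 A \left(1 + A\right)}{3}$ ($B{\left(A \right)} = - \frac{\left(A + A\right) \left(1 + A\right)}{3} = - \frac{2 A \left(1 + A\right)}{3}$)
$\frac{1}{B{\left(-6 \right)} - 43369} = \frac{1}{\left(- \frac{2}{3}\right) \left(-6\right) \left(1 - 6\right) - 43369} = \frac{1}{\left(- \frac{2}{3}\right) \left(-6\right) \left(-5\right) - 43369} = \frac{1}{-20 - 43369} = \frac{1}{-43389} = - \frac{1}{43389}$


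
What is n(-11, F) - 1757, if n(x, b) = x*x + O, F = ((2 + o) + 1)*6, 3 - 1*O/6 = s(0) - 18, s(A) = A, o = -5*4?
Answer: -1510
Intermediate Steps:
o = -20
O = 126 (O = 18 - 6*(0 - 18) = 18 - 6*(-18) = 18 + 108 = 126)
F = -102 (F = ((2 - 20) + 1)*6 = (-18 + 1)*6 = -17*6 = -102)
n(x, b) = 126 + x² (n(x, b) = x*x + 126 = x² + 126 = 126 + x²)
n(-11, F) - 1757 = (126 + (-11)²) - 1757 = (126 + 121) - 1757 = 247 - 1757 = -1510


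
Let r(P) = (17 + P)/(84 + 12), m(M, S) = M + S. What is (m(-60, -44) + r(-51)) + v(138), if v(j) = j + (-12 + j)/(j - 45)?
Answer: 52081/1488 ≈ 35.001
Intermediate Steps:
r(P) = 17/96 + P/96 (r(P) = (17 + P)/96 = (17 + P)*(1/96) = 17/96 + P/96)
v(j) = j + (-12 + j)/(-45 + j)
(m(-60, -44) + r(-51)) + v(138) = ((-60 - 44) + (17/96 + (1/96)*(-51))) + (-12 + 138² - 44*138)/(-45 + 138) = (-104 + (17/96 - 17/32)) + (-12 + 19044 - 6072)/93 = (-104 - 17/48) + (1/93)*12960 = -5009/48 + 4320/31 = 52081/1488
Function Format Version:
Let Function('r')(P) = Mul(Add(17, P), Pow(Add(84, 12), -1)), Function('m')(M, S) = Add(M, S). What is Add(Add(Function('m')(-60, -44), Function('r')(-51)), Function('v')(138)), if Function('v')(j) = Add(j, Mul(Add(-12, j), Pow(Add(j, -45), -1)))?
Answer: Rational(52081, 1488) ≈ 35.001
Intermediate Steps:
Function('r')(P) = Add(Rational(17, 96), Mul(Rational(1, 96), P)) (Function('r')(P) = Mul(Add(17, P), Pow(96, -1)) = Mul(Add(17, P), Rational(1, 96)) = Add(Rational(17, 96), Mul(Rational(1, 96), P)))
Function('v')(j) = Add(j, Mul(Pow(Add(-45, j), -1), Add(-12, j))) (Function('v')(j) = Add(j, Mul(Add(-12, j), Pow(Add(-45, j), -1))) = Add(j, Mul(Pow(Add(-45, j), -1), Add(-12, j))))
Add(Add(Function('m')(-60, -44), Function('r')(-51)), Function('v')(138)) = Add(Add(Add(-60, -44), Add(Rational(17, 96), Mul(Rational(1, 96), -51))), Mul(Pow(Add(-45, 138), -1), Add(-12, Pow(138, 2), Mul(-44, 138)))) = Add(Add(-104, Add(Rational(17, 96), Rational(-17, 32))), Mul(Pow(93, -1), Add(-12, 19044, -6072))) = Add(Add(-104, Rational(-17, 48)), Mul(Rational(1, 93), 12960)) = Add(Rational(-5009, 48), Rational(4320, 31)) = Rational(52081, 1488)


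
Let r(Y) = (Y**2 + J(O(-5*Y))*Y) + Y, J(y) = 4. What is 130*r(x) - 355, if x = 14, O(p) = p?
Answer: 34225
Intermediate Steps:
r(Y) = Y**2 + 5*Y (r(Y) = (Y**2 + 4*Y) + Y = Y**2 + 5*Y)
130*r(x) - 355 = 130*(14*(5 + 14)) - 355 = 130*(14*19) - 355 = 130*266 - 355 = 34580 - 355 = 34225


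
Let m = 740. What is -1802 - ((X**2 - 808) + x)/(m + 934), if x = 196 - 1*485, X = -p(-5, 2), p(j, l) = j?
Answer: -1507738/837 ≈ -1801.4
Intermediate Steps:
X = 5 (X = -1*(-5) = 5)
x = -289 (x = 196 - 485 = -289)
-1802 - ((X**2 - 808) + x)/(m + 934) = -1802 - ((5**2 - 808) - 289)/(740 + 934) = -1802 - ((25 - 808) - 289)/1674 = -1802 - (-783 - 289)/1674 = -1802 - (-1072)/1674 = -1802 - 1*(-536/837) = -1802 + 536/837 = -1507738/837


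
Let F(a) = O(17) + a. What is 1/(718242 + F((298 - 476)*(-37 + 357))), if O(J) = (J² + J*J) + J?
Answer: 1/661877 ≈ 1.5109e-6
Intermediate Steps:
O(J) = J + 2*J² (O(J) = (J² + J²) + J = 2*J² + J = J + 2*J²)
F(a) = 595 + a (F(a) = 17*(1 + 2*17) + a = 17*(1 + 34) + a = 17*35 + a = 595 + a)
1/(718242 + F((298 - 476)*(-37 + 357))) = 1/(718242 + (595 + (298 - 476)*(-37 + 357))) = 1/(718242 + (595 - 178*320)) = 1/(718242 + (595 - 56960)) = 1/(718242 - 56365) = 1/661877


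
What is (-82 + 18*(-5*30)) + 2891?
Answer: 109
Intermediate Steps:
(-82 + 18*(-5*30)) + 2891 = (-82 + 18*(-150)) + 2891 = (-82 - 2700) + 2891 = -2782 + 2891 = 109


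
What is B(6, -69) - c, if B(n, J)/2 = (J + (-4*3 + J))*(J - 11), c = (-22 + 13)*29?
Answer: 24261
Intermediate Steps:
c = -261 (c = -9*29 = -261)
B(n, J) = 2*(-12 + 2*J)*(-11 + J) (B(n, J) = 2*((J + (-4*3 + J))*(J - 11)) = 2*((J + (-12 + J))*(-11 + J)) = 2*((-12 + 2*J)*(-11 + J)) = 2*(-12 + 2*J)*(-11 + J))
B(6, -69) - c = (264 - 68*(-69) + 4*(-69)²) - 1*(-261) = (264 + 4692 + 4*4761) + 261 = (264 + 4692 + 19044) + 261 = 24000 + 261 = 24261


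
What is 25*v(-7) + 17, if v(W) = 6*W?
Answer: -1033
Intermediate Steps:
25*v(-7) + 17 = 25*(6*(-7)) + 17 = 25*(-42) + 17 = -1050 + 17 = -1033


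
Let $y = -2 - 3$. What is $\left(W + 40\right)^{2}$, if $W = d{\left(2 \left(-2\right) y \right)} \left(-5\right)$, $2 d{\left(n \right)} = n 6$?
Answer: $67600$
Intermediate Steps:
$y = -5$
$d{\left(n \right)} = 3 n$ ($d{\left(n \right)} = \frac{n 6}{2} = \frac{6 n}{2} = 3 n$)
$W = -300$ ($W = 3 \cdot 2 \left(-2\right) \left(-5\right) \left(-5\right) = 3 \left(\left(-4\right) \left(-5\right)\right) \left(-5\right) = 3 \cdot 20 \left(-5\right) = 60 \left(-5\right) = -300$)
$\left(W + 40\right)^{2} = \left(-300 + 40\right)^{2} = \left(-260\right)^{2} = 67600$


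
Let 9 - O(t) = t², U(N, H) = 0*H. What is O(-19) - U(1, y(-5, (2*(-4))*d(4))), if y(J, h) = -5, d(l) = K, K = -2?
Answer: -352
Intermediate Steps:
d(l) = -2
U(N, H) = 0
O(t) = 9 - t²
O(-19) - U(1, y(-5, (2*(-4))*d(4))) = (9 - 1*(-19)²) - 1*0 = (9 - 1*361) + 0 = (9 - 361) + 0 = -352 + 0 = -352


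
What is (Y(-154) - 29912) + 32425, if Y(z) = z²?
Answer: 26229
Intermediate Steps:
(Y(-154) - 29912) + 32425 = ((-154)² - 29912) + 32425 = (23716 - 29912) + 32425 = -6196 + 32425 = 26229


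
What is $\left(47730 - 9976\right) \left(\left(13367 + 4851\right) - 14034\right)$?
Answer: $157962736$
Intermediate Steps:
$\left(47730 - 9976\right) \left(\left(13367 + 4851\right) - 14034\right) = 37754 \left(18218 - 14034\right) = 37754 \cdot 4184 = 157962736$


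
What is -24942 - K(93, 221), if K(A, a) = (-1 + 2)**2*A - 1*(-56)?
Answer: -25091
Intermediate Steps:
K(A, a) = 56 + A (K(A, a) = 1**2*A + 56 = 1*A + 56 = A + 56 = 56 + A)
-24942 - K(93, 221) = -24942 - (56 + 93) = -24942 - 1*149 = -24942 - 149 = -25091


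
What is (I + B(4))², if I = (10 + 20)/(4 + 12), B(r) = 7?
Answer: 5041/64 ≈ 78.766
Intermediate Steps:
I = 15/8 (I = 30/16 = 30*(1/16) = 15/8 ≈ 1.8750)
(I + B(4))² = (15/8 + 7)² = (71/8)² = 5041/64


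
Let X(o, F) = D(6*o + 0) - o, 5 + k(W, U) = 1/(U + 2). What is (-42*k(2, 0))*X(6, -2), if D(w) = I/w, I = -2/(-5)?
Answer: -11319/10 ≈ -1131.9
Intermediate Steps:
I = ⅖ (I = -2*(-⅕) = ⅖ ≈ 0.40000)
k(W, U) = -5 + 1/(2 + U) (k(W, U) = -5 + 1/(U + 2) = -5 + 1/(2 + U))
D(w) = 2/(5*w)
X(o, F) = -o + 1/(15*o) (X(o, F) = 2/(5*(6*o + 0)) - o = 2/(5*((6*o))) - o = 2*(1/(6*o))/5 - o = 1/(15*o) - o = -o + 1/(15*o))
(-42*k(2, 0))*X(6, -2) = (-42*(-9 - 5*0)/(2 + 0))*(-1*6 + (1/15)/6) = (-42*(-9 + 0)/2)*(-6 + (1/15)*(⅙)) = (-21*(-9))*(-6 + 1/90) = -42*(-9/2)*(-539/90) = 189*(-539/90) = -11319/10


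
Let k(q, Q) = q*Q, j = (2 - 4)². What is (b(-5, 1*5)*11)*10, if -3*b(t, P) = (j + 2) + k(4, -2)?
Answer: 220/3 ≈ 73.333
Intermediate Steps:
j = 4 (j = (-2)² = 4)
k(q, Q) = Q*q
b(t, P) = ⅔ (b(t, P) = -((4 + 2) - 2*4)/3 = -(6 - 8)/3 = -⅓*(-2) = ⅔)
(b(-5, 1*5)*11)*10 = ((⅔)*11)*10 = (22/3)*10 = 220/3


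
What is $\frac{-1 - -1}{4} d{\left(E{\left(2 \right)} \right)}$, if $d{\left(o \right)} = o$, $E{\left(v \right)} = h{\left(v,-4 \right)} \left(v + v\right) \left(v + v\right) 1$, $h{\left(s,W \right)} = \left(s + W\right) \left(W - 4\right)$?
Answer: $0$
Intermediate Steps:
$h{\left(s,W \right)} = \left(-4 + W\right) \left(W + s\right)$ ($h{\left(s,W \right)} = \left(W + s\right) \left(-4 + W\right) = \left(-4 + W\right) \left(W + s\right)$)
$E{\left(v \right)} = 4 v^{2} \left(32 - 8 v\right)$ ($E{\left(v \right)} = \left(\left(-4\right)^{2} - -16 - 4 v - 4 v\right) \left(v + v\right) \left(v + v\right) 1 = \left(16 + 16 - 4 v - 4 v\right) 2 v 2 v 1 = \left(32 - 8 v\right) 4 v^{2} \cdot 1 = 4 v^{2} \left(32 - 8 v\right) 1 = 4 v^{2} \left(32 - 8 v\right)$)
$\frac{-1 - -1}{4} d{\left(E{\left(2 \right)} \right)} = \frac{-1 - -1}{4} \cdot 32 \cdot 2^{2} \left(4 - 2\right) = \left(-1 + 1\right) \frac{1}{4} \cdot 32 \cdot 4 \left(4 - 2\right) = 0 \cdot \frac{1}{4} \cdot 32 \cdot 4 \cdot 2 = 0 \cdot 256 = 0$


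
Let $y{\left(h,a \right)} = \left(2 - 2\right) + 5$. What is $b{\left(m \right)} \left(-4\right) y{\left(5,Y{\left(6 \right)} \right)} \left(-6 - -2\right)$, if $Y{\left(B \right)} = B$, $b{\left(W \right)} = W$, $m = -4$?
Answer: $-320$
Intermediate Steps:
$y{\left(h,a \right)} = 5$ ($y{\left(h,a \right)} = 0 + 5 = 5$)
$b{\left(m \right)} \left(-4\right) y{\left(5,Y{\left(6 \right)} \right)} \left(-6 - -2\right) = \left(-4\right) \left(-4\right) 5 \left(-6 - -2\right) = 16 \cdot 5 \left(-6 + 2\right) = 80 \left(-4\right) = -320$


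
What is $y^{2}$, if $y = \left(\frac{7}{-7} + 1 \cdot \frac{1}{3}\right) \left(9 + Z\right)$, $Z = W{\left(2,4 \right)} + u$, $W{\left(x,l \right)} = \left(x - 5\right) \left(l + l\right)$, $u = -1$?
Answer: $\frac{1024}{9} \approx 113.78$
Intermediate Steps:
$W{\left(x,l \right)} = 2 l \left(-5 + x\right)$ ($W{\left(x,l \right)} = \left(-5 + x\right) 2 l = 2 l \left(-5 + x\right)$)
$Z = -25$ ($Z = 2 \cdot 4 \left(-5 + 2\right) - 1 = 2 \cdot 4 \left(-3\right) - 1 = -24 - 1 = -25$)
$y = \frac{32}{3}$ ($y = \left(\frac{7}{-7} + 1 \cdot \frac{1}{3}\right) \left(9 - 25\right) = \left(7 \left(- \frac{1}{7}\right) + 1 \cdot \frac{1}{3}\right) \left(-16\right) = \left(-1 + \frac{1}{3}\right) \left(-16\right) = \left(- \frac{2}{3}\right) \left(-16\right) = \frac{32}{3} \approx 10.667$)
$y^{2} = \left(\frac{32}{3}\right)^{2} = \frac{1024}{9}$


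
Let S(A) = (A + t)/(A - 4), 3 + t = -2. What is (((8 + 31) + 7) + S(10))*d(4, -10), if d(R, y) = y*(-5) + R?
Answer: 2529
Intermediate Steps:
t = -5 (t = -3 - 2 = -5)
d(R, y) = R - 5*y (d(R, y) = -5*y + R = R - 5*y)
S(A) = (-5 + A)/(-4 + A) (S(A) = (A - 5)/(A - 4) = (-5 + A)/(-4 + A))
(((8 + 31) + 7) + S(10))*d(4, -10) = (((8 + 31) + 7) + (-5 + 10)/(-4 + 10))*(4 - 5*(-10)) = ((39 + 7) + 5/6)*(4 + 50) = (46 + (⅙)*5)*54 = (46 + ⅚)*54 = (281/6)*54 = 2529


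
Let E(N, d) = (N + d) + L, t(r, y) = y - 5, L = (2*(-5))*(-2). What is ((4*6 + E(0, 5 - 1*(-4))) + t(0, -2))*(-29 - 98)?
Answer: -5842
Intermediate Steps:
L = 20 (L = -10*(-2) = 20)
t(r, y) = -5 + y
E(N, d) = 20 + N + d (E(N, d) = (N + d) + 20 = 20 + N + d)
((4*6 + E(0, 5 - 1*(-4))) + t(0, -2))*(-29 - 98) = ((4*6 + (20 + 0 + (5 - 1*(-4)))) + (-5 - 2))*(-29 - 98) = ((24 + (20 + 0 + (5 + 4))) - 7)*(-127) = ((24 + (20 + 0 + 9)) - 7)*(-127) = ((24 + 29) - 7)*(-127) = (53 - 7)*(-127) = 46*(-127) = -5842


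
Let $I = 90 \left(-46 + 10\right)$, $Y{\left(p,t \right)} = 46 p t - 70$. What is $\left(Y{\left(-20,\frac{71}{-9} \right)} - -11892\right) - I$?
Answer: $\frac{200878}{9} \approx 22320.0$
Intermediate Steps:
$Y{\left(p,t \right)} = -70 + 46 p t$ ($Y{\left(p,t \right)} = 46 p t - 70 = -70 + 46 p t$)
$I = -3240$ ($I = 90 \left(-36\right) = -3240$)
$\left(Y{\left(-20,\frac{71}{-9} \right)} - -11892\right) - I = \left(\left(-70 + 46 \left(-20\right) \frac{71}{-9}\right) - -11892\right) - -3240 = \left(\left(-70 + 46 \left(-20\right) 71 \left(- \frac{1}{9}\right)\right) + 11892\right) + 3240 = \left(\left(-70 + 46 \left(-20\right) \left(- \frac{71}{9}\right)\right) + 11892\right) + 3240 = \left(\left(-70 + \frac{65320}{9}\right) + 11892\right) + 3240 = \left(\frac{64690}{9} + 11892\right) + 3240 = \frac{171718}{9} + 3240 = \frac{200878}{9}$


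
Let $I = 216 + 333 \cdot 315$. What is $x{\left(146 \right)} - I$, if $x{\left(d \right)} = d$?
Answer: $-104965$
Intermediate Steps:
$I = 105111$ ($I = 216 + 104895 = 105111$)
$x{\left(146 \right)} - I = 146 - 105111 = -104965$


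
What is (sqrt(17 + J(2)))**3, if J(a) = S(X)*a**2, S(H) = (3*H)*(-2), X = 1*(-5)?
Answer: 137*sqrt(137) ≈ 1603.5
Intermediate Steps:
X = -5
S(H) = -6*H
J(a) = 30*a**2 (J(a) = (-6*(-5))*a**2 = 30*a**2)
(sqrt(17 + J(2)))**3 = (sqrt(17 + 30*2**2))**3 = (sqrt(17 + 30*4))**3 = (sqrt(17 + 120))**3 = (sqrt(137))**3 = 137*sqrt(137)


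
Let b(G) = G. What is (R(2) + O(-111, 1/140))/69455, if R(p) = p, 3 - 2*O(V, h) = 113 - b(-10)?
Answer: -2/2395 ≈ -0.00083507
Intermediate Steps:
O(V, h) = -60 (O(V, h) = 3/2 - (113 - 1*(-10))/2 = 3/2 - (113 + 10)/2 = 3/2 - 1/2*123 = 3/2 - 123/2 = -60)
(R(2) + O(-111, 1/140))/69455 = (2 - 60)/69455 = -58*1/69455 = -2/2395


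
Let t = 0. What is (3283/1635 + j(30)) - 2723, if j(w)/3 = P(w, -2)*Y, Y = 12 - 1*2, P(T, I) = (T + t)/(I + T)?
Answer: -30773879/11445 ≈ -2688.8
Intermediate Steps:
P(T, I) = T/(I + T) (P(T, I) = (T + 0)/(I + T) = T/(I + T))
Y = 10 (Y = 12 - 2 = 10)
j(w) = 30*w/(-2 + w) (j(w) = 3*((w/(-2 + w))*10) = 3*(10*w/(-2 + w)) = 30*w/(-2 + w))
(3283/1635 + j(30)) - 2723 = (3283/1635 + 30*30/(-2 + 30)) - 2723 = (3283*(1/1635) + 30*30/28) - 2723 = (3283/1635 + 30*30*(1/28)) - 2723 = (3283/1635 + 225/7) - 2723 = 390856/11445 - 2723 = -30773879/11445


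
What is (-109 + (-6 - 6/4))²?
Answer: 54289/4 ≈ 13572.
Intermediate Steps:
(-109 + (-6 - 6/4))² = (-109 + (-6 - 1*3/2))² = (-109 + (-6 - 3/2))² = (-109 - 15/2)² = (-233/2)² = 54289/4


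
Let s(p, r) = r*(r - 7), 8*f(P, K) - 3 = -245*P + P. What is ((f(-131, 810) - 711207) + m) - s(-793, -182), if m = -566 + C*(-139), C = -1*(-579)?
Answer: -6581249/8 ≈ -8.2266e+5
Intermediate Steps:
f(P, K) = 3/8 - 61*P/2 (f(P, K) = 3/8 + (-245*P + P)/8 = 3/8 + (-244*P)/8 = 3/8 - 61*P/2)
C = 579
m = -81047 (m = -566 + 579*(-139) = -566 - 80481 = -81047)
s(p, r) = r*(-7 + r)
((f(-131, 810) - 711207) + m) - s(-793, -182) = (((3/8 - 61/2*(-131)) - 711207) - 81047) - (-182)*(-7 - 182) = (((3/8 + 7991/2) - 711207) - 81047) - (-182)*(-189) = ((31967/8 - 711207) - 81047) - 1*34398 = (-5657689/8 - 81047) - 34398 = -6306065/8 - 34398 = -6581249/8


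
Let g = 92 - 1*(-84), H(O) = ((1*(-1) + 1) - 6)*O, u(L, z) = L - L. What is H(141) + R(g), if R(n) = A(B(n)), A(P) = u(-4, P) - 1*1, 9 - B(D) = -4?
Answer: -847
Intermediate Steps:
u(L, z) = 0
B(D) = 13 (B(D) = 9 - 1*(-4) = 9 + 4 = 13)
A(P) = -1 (A(P) = 0 - 1*1 = 0 - 1 = -1)
H(O) = -6*O (H(O) = ((-1 + 1) - 6)*O = (0 - 6)*O = -6*O)
g = 176 (g = 92 + 84 = 176)
R(n) = -1
H(141) + R(g) = -6*141 - 1 = -846 - 1 = -847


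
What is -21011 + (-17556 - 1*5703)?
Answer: -44270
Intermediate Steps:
-21011 + (-17556 - 1*5703) = -21011 + (-17556 - 5703) = -21011 - 23259 = -44270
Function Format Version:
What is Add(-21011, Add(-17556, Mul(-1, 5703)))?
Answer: -44270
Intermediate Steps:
Add(-21011, Add(-17556, Mul(-1, 5703))) = Add(-21011, Add(-17556, -5703)) = Add(-21011, -23259) = -44270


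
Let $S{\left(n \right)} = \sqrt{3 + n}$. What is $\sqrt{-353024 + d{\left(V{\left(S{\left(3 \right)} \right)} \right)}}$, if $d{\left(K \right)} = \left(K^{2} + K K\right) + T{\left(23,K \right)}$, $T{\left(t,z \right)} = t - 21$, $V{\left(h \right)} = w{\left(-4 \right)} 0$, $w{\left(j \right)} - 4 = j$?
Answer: $i \sqrt{353022} \approx 594.16 i$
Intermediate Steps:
$w{\left(j \right)} = 4 + j$
$V{\left(h \right)} = 0$ ($V{\left(h \right)} = \left(4 - 4\right) 0 = 0 \cdot 0 = 0$)
$T{\left(t,z \right)} = -21 + t$
$d{\left(K \right)} = 2 + 2 K^{2}$ ($d{\left(K \right)} = \left(K^{2} + K K\right) + \left(-21 + 23\right) = \left(K^{2} + K^{2}\right) + 2 = 2 K^{2} + 2 = 2 + 2 K^{2}$)
$\sqrt{-353024 + d{\left(V{\left(S{\left(3 \right)} \right)} \right)}} = \sqrt{-353024 + \left(2 + 2 \cdot 0^{2}\right)} = \sqrt{-353024 + \left(2 + 2 \cdot 0\right)} = \sqrt{-353024 + \left(2 + 0\right)} = \sqrt{-353024 + 2} = \sqrt{-353022} = i \sqrt{353022}$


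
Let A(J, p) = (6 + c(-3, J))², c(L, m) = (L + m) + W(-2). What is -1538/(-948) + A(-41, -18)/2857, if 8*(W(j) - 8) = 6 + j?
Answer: 5219063/2708436 ≈ 1.9270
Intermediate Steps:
W(j) = 35/4 + j/8 (W(j) = 8 + (6 + j)/8 = 8 + (¾ + j/8) = 35/4 + j/8)
c(L, m) = 17/2 + L + m (c(L, m) = (L + m) + (35/4 + (⅛)*(-2)) = (L + m) + (35/4 - ¼) = (L + m) + 17/2 = 17/2 + L + m)
A(J, p) = (23/2 + J)² (A(J, p) = (6 + (17/2 - 3 + J))² = (6 + (11/2 + J))² = (23/2 + J)²)
-1538/(-948) + A(-41, -18)/2857 = -1538/(-948) + ((23 + 2*(-41))²/4)/2857 = -1538*(-1/948) + ((23 - 82)²/4)*(1/2857) = 769/474 + ((¼)*(-59)²)*(1/2857) = 769/474 + ((¼)*3481)*(1/2857) = 769/474 + (3481/4)*(1/2857) = 769/474 + 3481/11428 = 5219063/2708436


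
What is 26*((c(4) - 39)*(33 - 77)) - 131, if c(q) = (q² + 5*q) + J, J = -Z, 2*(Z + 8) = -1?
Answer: -6423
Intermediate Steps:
Z = -17/2 (Z = -8 + (½)*(-1) = -8 - ½ = -17/2 ≈ -8.5000)
J = 17/2 (J = -1*(-17/2) = 17/2 ≈ 8.5000)
c(q) = 17/2 + q² + 5*q (c(q) = (q² + 5*q) + 17/2 = 17/2 + q² + 5*q)
26*((c(4) - 39)*(33 - 77)) - 131 = 26*(((17/2 + 4² + 5*4) - 39)*(33 - 77)) - 131 = 26*(((17/2 + 16 + 20) - 39)*(-44)) - 131 = 26*((89/2 - 39)*(-44)) - 131 = 26*((11/2)*(-44)) - 131 = 26*(-242) - 131 = -6292 - 131 = -6423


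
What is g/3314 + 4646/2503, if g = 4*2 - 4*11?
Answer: 7653368/4147471 ≈ 1.8453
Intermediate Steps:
g = -36 (g = 8 - 44 = -36)
g/3314 + 4646/2503 = -36/3314 + 4646/2503 = -36*1/3314 + 4646*(1/2503) = -18/1657 + 4646/2503 = 7653368/4147471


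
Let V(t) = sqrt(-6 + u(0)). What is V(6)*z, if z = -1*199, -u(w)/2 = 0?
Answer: -199*I*sqrt(6) ≈ -487.45*I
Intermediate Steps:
u(w) = 0 (u(w) = -2*0 = 0)
z = -199
V(t) = I*sqrt(6) (V(t) = sqrt(-6 + 0) = sqrt(-6) = I*sqrt(6))
V(6)*z = (I*sqrt(6))*(-199) = -199*I*sqrt(6)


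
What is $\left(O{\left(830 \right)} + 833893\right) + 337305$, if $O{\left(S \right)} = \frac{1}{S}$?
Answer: $\frac{972094341}{830} \approx 1.1712 \cdot 10^{6}$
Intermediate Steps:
$\left(O{\left(830 \right)} + 833893\right) + 337305 = \left(\frac{1}{830} + 833893\right) + 337305 = \frac{692131191}{830} + 337305 = \frac{972094341}{830}$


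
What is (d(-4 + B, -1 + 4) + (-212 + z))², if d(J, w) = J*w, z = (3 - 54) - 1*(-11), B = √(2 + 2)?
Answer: 66564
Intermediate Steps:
B = 2 (B = √4 = 2)
z = -40 (z = -51 + 11 = -40)
(d(-4 + B, -1 + 4) + (-212 + z))² = ((-4 + 2)*(-1 + 4) + (-212 - 40))² = (-2*3 - 252)² = (-6 - 252)² = (-258)² = 66564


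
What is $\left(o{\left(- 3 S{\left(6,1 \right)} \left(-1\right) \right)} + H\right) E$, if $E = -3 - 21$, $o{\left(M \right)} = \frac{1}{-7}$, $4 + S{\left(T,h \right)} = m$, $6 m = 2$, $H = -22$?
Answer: $\frac{3720}{7} \approx 531.43$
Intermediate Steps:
$m = \frac{1}{3}$ ($m = \frac{1}{6} \cdot 2 = \frac{1}{3} \approx 0.33333$)
$S{\left(T,h \right)} = - \frac{11}{3}$ ($S{\left(T,h \right)} = -4 + \frac{1}{3} = - \frac{11}{3}$)
$o{\left(M \right)} = - \frac{1}{7}$
$E = -24$
$\left(o{\left(- 3 S{\left(6,1 \right)} \left(-1\right) \right)} + H\right) E = \left(- \frac{1}{7} - 22\right) \left(-24\right) = \left(- \frac{155}{7}\right) \left(-24\right) = \frac{3720}{7}$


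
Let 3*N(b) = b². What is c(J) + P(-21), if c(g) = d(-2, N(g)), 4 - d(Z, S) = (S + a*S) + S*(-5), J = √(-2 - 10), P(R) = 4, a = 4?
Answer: 8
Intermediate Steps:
J = 2*I*√3 (J = √(-12) = 2*I*√3 ≈ 3.4641*I)
N(b) = b²/3
d(Z, S) = 4 (d(Z, S) = 4 - ((S + 4*S) + S*(-5)) = 4 - (5*S - 5*S) = 4 - 1*0 = 4 + 0 = 4)
c(g) = 4
c(J) + P(-21) = 4 + 4 = 8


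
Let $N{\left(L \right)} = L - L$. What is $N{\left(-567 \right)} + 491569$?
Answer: $491569$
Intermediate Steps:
$N{\left(L \right)} = 0$
$N{\left(-567 \right)} + 491569 = 0 + 491569 = 491569$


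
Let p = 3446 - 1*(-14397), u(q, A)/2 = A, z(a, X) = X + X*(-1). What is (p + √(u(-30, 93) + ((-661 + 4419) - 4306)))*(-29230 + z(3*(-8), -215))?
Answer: -521550890 - 29230*I*√362 ≈ -5.2155e+8 - 5.5614e+5*I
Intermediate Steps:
z(a, X) = 0 (z(a, X) = X - X = 0)
u(q, A) = 2*A
p = 17843 (p = 3446 + 14397 = 17843)
(p + √(u(-30, 93) + ((-661 + 4419) - 4306)))*(-29230 + z(3*(-8), -215)) = (17843 + √(2*93 + ((-661 + 4419) - 4306)))*(-29230 + 0) = (17843 + √(186 + (3758 - 4306)))*(-29230) = (17843 + √(186 - 548))*(-29230) = (17843 + √(-362))*(-29230) = (17843 + I*√362)*(-29230) = -521550890 - 29230*I*√362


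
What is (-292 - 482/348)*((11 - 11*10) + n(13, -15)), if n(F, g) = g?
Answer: 969931/29 ≈ 33446.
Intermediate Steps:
(-292 - 482/348)*((11 - 11*10) + n(13, -15)) = (-292 - 482/348)*((11 - 11*10) - 15) = (-292 - 482*1/348)*((11 - 110) - 15) = (-292 - 241/174)*(-99 - 15) = -51049/174*(-114) = 969931/29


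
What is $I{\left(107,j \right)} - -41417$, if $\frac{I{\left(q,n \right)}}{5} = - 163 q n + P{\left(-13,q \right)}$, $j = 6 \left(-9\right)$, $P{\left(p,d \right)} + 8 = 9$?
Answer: $4750492$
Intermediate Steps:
$P{\left(p,d \right)} = 1$ ($P{\left(p,d \right)} = -8 + 9 = 1$)
$j = -54$
$I{\left(q,n \right)} = 5 - 815 n q$ ($I{\left(q,n \right)} = 5 \left(- 163 q n + 1\right) = 5 \left(- 163 n q + 1\right) = 5 \left(1 - 163 n q\right) = 5 - 815 n q$)
$I{\left(107,j \right)} - -41417 = \left(5 - \left(-44010\right) 107\right) - -41417 = \left(5 + 4709070\right) + 41417 = 4709075 + 41417 = 4750492$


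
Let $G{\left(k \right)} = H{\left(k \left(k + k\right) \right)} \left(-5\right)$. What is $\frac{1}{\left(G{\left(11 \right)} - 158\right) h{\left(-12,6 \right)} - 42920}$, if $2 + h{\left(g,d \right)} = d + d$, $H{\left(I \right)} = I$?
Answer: $- \frac{1}{56600} \approx -1.7668 \cdot 10^{-5}$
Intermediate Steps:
$h{\left(g,d \right)} = -2 + 2 d$ ($h{\left(g,d \right)} = -2 + \left(d + d\right) = -2 + 2 d$)
$G{\left(k \right)} = - 10 k^{2}$ ($G{\left(k \right)} = k \left(k + k\right) \left(-5\right) = k 2 k \left(-5\right) = 2 k^{2} \left(-5\right) = - 10 k^{2}$)
$\frac{1}{\left(G{\left(11 \right)} - 158\right) h{\left(-12,6 \right)} - 42920} = \frac{1}{\left(- 10 \cdot 11^{2} - 158\right) \left(-2 + 2 \cdot 6\right) - 42920} = \frac{1}{\left(\left(-10\right) 121 - 158\right) \left(-2 + 12\right) - 42920} = \frac{1}{\left(-1210 - 158\right) 10 - 42920} = \frac{1}{\left(-1368\right) 10 - 42920} = \frac{1}{-13680 - 42920} = \frac{1}{-56600} = - \frac{1}{56600}$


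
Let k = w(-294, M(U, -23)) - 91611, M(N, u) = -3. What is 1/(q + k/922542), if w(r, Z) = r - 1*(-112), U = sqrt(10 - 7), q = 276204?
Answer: 922542/254809698775 ≈ 3.6205e-6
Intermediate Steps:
U = sqrt(3) ≈ 1.7320
w(r, Z) = 112 + r (w(r, Z) = r + 112 = 112 + r)
k = -91793 (k = (112 - 294) - 91611 = -182 - 91611 = -91793)
1/(q + k/922542) = 1/(276204 - 91793/922542) = 1/(254809698775/922542) = 922542/254809698775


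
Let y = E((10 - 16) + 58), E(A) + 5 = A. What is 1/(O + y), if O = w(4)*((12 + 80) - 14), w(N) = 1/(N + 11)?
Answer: 5/261 ≈ 0.019157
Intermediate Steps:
E(A) = -5 + A
y = 47 (y = -5 + ((10 - 16) + 58) = -5 + (-6 + 58) = -5 + 52 = 47)
w(N) = 1/(11 + N)
O = 26/5 (O = ((12 + 80) - 14)/(11 + 4) = (92 - 14)/15 = (1/15)*78 = 26/5 ≈ 5.2000)
1/(O + y) = 1/(26/5 + 47) = 1/(261/5) = 5/261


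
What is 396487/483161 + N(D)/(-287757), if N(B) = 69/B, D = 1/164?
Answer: 5172593323/6620617137 ≈ 0.78129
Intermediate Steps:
D = 1/164 ≈ 0.0060976
396487/483161 + N(D)/(-287757) = 396487/483161 + (69/(1/164))/(-287757) = 396487*(1/483161) + (69*164)*(-1/287757) = 56641/69023 + 11316*(-1/287757) = 56641/69023 - 3772/95919 = 5172593323/6620617137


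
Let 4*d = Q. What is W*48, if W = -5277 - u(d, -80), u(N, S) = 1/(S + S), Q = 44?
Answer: -2532957/10 ≈ -2.5330e+5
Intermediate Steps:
d = 11 (d = (¼)*44 = 11)
u(N, S) = 1/(2*S)
W = -844319/160 (W = -5277 - 1/(2*(-80)) = -5277 - (-1)/(2*80) = -5277 - 1*(-1/160) = -5277 + 1/160 = -844319/160 ≈ -5277.0)
W*48 = -844319/160*48 = -2532957/10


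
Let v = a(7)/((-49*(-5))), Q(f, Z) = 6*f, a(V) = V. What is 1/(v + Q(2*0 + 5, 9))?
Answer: 35/1051 ≈ 0.033302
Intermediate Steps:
v = 1/35 (v = 7/((-49*(-5))) = 7/245 = 7*(1/245) = 1/35 ≈ 0.028571)
1/(v + Q(2*0 + 5, 9)) = 1/(1/35 + 6*(2*0 + 5)) = 1/(1/35 + 6*(0 + 5)) = 1/(1/35 + 6*5) = 1/(1/35 + 30) = 1/(1051/35) = 35/1051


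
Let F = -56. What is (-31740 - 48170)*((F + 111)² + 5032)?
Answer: -643834870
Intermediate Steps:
(-31740 - 48170)*((F + 111)² + 5032) = (-31740 - 48170)*((-56 + 111)² + 5032) = -79910*(55² + 5032) = -79910*(3025 + 5032) = -79910*8057 = -643834870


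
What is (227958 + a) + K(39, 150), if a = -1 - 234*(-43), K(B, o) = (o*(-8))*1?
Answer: 236819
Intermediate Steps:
K(B, o) = -8*o (K(B, o) = -8*o*1 = -8*o)
a = 10061 (a = -1 + 10062 = 10061)
(227958 + a) + K(39, 150) = (227958 + 10061) - 8*150 = 238019 - 1200 = 236819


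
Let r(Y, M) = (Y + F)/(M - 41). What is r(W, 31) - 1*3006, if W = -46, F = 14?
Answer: -15014/5 ≈ -3002.8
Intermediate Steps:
r(Y, M) = (14 + Y)/(-41 + M) (r(Y, M) = (Y + 14)/(M - 41) = (14 + Y)/(-41 + M))
r(W, 31) - 1*3006 = (14 - 46)/(-41 + 31) - 1*3006 = -32/(-10) - 3006 = -⅒*(-32) - 3006 = 16/5 - 3006 = -15014/5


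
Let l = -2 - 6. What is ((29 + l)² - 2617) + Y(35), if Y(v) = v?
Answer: -2141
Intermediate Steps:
l = -8
((29 + l)² - 2617) + Y(35) = ((29 - 8)² - 2617) + 35 = (21² - 2617) + 35 = (441 - 2617) + 35 = -2176 + 35 = -2141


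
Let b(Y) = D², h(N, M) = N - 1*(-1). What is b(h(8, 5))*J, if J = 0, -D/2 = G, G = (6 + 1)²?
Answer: 0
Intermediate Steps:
h(N, M) = 1 + N (h(N, M) = N + 1 = 1 + N)
G = 49 (G = 7² = 49)
D = -98 (D = -2*49 = -98)
b(Y) = 9604 (b(Y) = (-98)² = 9604)
b(h(8, 5))*J = 9604*0 = 0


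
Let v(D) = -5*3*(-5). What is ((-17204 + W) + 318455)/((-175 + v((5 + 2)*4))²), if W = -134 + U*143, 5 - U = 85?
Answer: 289677/10000 ≈ 28.968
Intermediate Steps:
U = -80 (U = 5 - 1*85 = 5 - 85 = -80)
v(D) = 75 (v(D) = -15*(-5) = 75)
W = -11574 (W = -134 - 80*143 = -134 - 11440 = -11574)
((-17204 + W) + 318455)/((-175 + v((5 + 2)*4))²) = ((-17204 - 11574) + 318455)/((-175 + 75)²) = (-28778 + 318455)/((-100)²) = 289677/10000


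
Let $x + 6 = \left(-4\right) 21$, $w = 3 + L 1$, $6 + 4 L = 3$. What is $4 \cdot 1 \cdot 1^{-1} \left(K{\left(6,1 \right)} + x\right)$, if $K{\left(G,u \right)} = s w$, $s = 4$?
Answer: $-324$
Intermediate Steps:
$L = - \frac{3}{4}$ ($L = - \frac{3}{2} + \frac{1}{4} \cdot 3 = - \frac{3}{2} + \frac{3}{4} = - \frac{3}{4} \approx -0.75$)
$w = \frac{9}{4}$ ($w = 3 - \frac{3}{4} = \frac{9}{4} \approx 2.25$)
$K{\left(G,u \right)} = 9$ ($K{\left(G,u \right)} = 4 \cdot \frac{9}{4} = 9$)
$x = -90$ ($x = -6 - 84 = -90$)
$4 \cdot 1 \cdot 1^{-1} \left(K{\left(6,1 \right)} + x\right) = 4 \cdot 1 \cdot 1^{-1} \left(9 - 90\right) = 4 \cdot 1 \cdot 1 \left(-81\right) = 4 \cdot 1 \left(-81\right) = 4 \left(-81\right) = -324$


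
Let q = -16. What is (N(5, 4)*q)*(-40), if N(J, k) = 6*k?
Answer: 15360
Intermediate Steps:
(N(5, 4)*q)*(-40) = ((6*4)*(-16))*(-40) = (24*(-16))*(-40) = -384*(-40) = 15360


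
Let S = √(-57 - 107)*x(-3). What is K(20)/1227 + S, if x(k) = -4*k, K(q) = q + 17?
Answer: 37/1227 + 24*I*√41 ≈ 0.030155 + 153.68*I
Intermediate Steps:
K(q) = 17 + q
S = 24*I*√41 (S = √(-57 - 107)*(-4*(-3)) = √(-164)*12 = (2*I*√41)*12 = 24*I*√41 ≈ 153.68*I)
K(20)/1227 + S = (17 + 20)/1227 + 24*I*√41 = 37*(1/1227) + 24*I*√41 = 37/1227 + 24*I*√41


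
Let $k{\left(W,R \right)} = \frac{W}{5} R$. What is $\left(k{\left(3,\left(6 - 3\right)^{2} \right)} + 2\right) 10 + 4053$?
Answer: $4127$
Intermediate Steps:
$k{\left(W,R \right)} = \frac{R W}{5}$ ($k{\left(W,R \right)} = W \frac{1}{5} R = \frac{W}{5} R = \frac{R W}{5}$)
$\left(k{\left(3,\left(6 - 3\right)^{2} \right)} + 2\right) 10 + 4053 = \left(\frac{1}{5} \left(6 - 3\right)^{2} \cdot 3 + 2\right) 10 + 4053 = \left(\frac{1}{5} \cdot 3^{2} \cdot 3 + 2\right) 10 + 4053 = \left(\frac{1}{5} \cdot 9 \cdot 3 + 2\right) 10 + 4053 = \left(\frac{27}{5} + 2\right) 10 + 4053 = \frac{37}{5} \cdot 10 + 4053 = 74 + 4053 = 4127$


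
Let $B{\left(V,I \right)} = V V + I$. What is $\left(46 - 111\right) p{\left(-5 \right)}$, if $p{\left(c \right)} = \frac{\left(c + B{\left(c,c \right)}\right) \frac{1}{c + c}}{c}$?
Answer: $- \frac{39}{2} \approx -19.5$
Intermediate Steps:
$B{\left(V,I \right)} = I + V^{2}$ ($B{\left(V,I \right)} = V^{2} + I = I + V^{2}$)
$p{\left(c \right)} = \frac{c^{2} + 2 c}{2 c^{2}}$ ($p{\left(c \right)} = \frac{\left(c + \left(c + c^{2}\right)\right) \frac{1}{c + c}}{c} = \frac{\left(c^{2} + 2 c\right) \frac{1}{2 c}}{c} = \frac{\frac{1}{2} \frac{1}{c} \left(c^{2} + 2 c\right)}{c} = \frac{c^{2} + 2 c}{2 c^{2}}$)
$\left(46 - 111\right) p{\left(-5 \right)} = \left(46 - 111\right) \frac{2 - 5}{2 \left(-5\right)} = - 65 \cdot \frac{1}{2} \left(- \frac{1}{5}\right) \left(-3\right) = \left(-65\right) \frac{3}{10} = - \frac{39}{2}$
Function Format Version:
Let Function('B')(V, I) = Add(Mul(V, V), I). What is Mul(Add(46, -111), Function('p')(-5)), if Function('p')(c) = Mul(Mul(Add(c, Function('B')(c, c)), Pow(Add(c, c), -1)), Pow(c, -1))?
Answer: Rational(-39, 2) ≈ -19.500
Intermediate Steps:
Function('B')(V, I) = Add(I, Pow(V, 2)) (Function('B')(V, I) = Add(Pow(V, 2), I) = Add(I, Pow(V, 2)))
Function('p')(c) = Mul(Rational(1, 2), Pow(c, -2), Add(Pow(c, 2), Mul(2, c))) (Function('p')(c) = Mul(Mul(Add(c, Add(c, Pow(c, 2))), Pow(Add(c, c), -1)), Pow(c, -1)) = Mul(Mul(Add(Pow(c, 2), Mul(2, c)), Pow(Mul(2, c), -1)), Pow(c, -1)) = Mul(Mul(Add(Pow(c, 2), Mul(2, c)), Mul(Rational(1, 2), Pow(c, -1))), Pow(c, -1)) = Mul(Mul(Rational(1, 2), Pow(c, -1), Add(Pow(c, 2), Mul(2, c))), Pow(c, -1)) = Mul(Rational(1, 2), Pow(c, -2), Add(Pow(c, 2), Mul(2, c))))
Mul(Add(46, -111), Function('p')(-5)) = Mul(Add(46, -111), Mul(Rational(1, 2), Pow(-5, -1), Add(2, -5))) = Mul(-65, Mul(Rational(1, 2), Rational(-1, 5), -3)) = Mul(-65, Rational(3, 10)) = Rational(-39, 2)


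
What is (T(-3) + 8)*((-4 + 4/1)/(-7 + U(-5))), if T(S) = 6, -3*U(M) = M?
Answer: 0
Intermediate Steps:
U(M) = -M/3
(T(-3) + 8)*((-4 + 4/1)/(-7 + U(-5))) = (6 + 8)*((-4 + 4/1)/(-7 - 1/3*(-5))) = 14*((-4 + 4*1)/(-7 + 5/3)) = 14*((-4 + 4)/(-16/3)) = 14*(0*(-3/16)) = 14*0 = 0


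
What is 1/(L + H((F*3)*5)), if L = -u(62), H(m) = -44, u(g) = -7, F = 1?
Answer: -1/37 ≈ -0.027027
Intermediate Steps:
L = 7 (L = -1*(-7) = 7)
1/(L + H((F*3)*5)) = 1/(7 - 44) = 1/(-37) = -1/37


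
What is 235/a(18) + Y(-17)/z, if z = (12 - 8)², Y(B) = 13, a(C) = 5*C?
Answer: 493/144 ≈ 3.4236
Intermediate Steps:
z = 16 (z = 4² = 16)
235/a(18) + Y(-17)/z = 235/((5*18)) + 13/16 = 235/90 + 13*(1/16) = 235*(1/90) + 13/16 = 47/18 + 13/16 = 493/144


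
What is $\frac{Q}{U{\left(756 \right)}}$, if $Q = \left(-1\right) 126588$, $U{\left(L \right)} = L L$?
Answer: $- \frac{1507}{6804} \approx -0.22149$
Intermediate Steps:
$U{\left(L \right)} = L^{2}$
$Q = -126588$
$\frac{Q}{U{\left(756 \right)}} = - \frac{126588}{756^{2}} = - \frac{126588}{571536} = \left(-126588\right) \frac{1}{571536} = - \frac{1507}{6804}$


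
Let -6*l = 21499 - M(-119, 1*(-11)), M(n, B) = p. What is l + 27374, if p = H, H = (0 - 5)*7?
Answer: 23785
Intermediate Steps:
H = -35 (H = -5*7 = -35)
p = -35
M(n, B) = -35
l = -3589 (l = -(21499 - 1*(-35))/6 = -(21499 + 35)/6 = -⅙*21534 = -3589)
l + 27374 = -3589 + 27374 = 23785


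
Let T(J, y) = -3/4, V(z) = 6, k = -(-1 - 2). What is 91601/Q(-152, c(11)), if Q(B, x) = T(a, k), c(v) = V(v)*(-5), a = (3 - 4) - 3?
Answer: -366404/3 ≈ -1.2213e+5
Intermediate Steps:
k = 3 (k = -(-3) = -1*(-3) = 3)
a = -4 (a = -1 - 3 = -4)
T(J, y) = -3/4 (T(J, y) = -3*1/4 = -3/4)
c(v) = -30 (c(v) = 6*(-5) = -30)
Q(B, x) = -3/4
91601/Q(-152, c(11)) = 91601/(-3/4) = 91601*(-4/3) = -366404/3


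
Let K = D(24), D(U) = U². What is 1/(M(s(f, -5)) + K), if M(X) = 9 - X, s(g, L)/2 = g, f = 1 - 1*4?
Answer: 1/591 ≈ 0.0016920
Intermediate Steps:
f = -3 (f = 1 - 4 = -3)
s(g, L) = 2*g
K = 576 (K = 24² = 576)
1/(M(s(f, -5)) + K) = 1/((9 - 2*(-3)) + 576) = 1/((9 - 1*(-6)) + 576) = 1/((9 + 6) + 576) = 1/(15 + 576) = 1/591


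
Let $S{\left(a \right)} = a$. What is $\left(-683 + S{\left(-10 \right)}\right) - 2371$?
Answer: $-3064$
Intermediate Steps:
$\left(-683 + S{\left(-10 \right)}\right) - 2371 = \left(-683 - 10\right) - 2371 = -693 - 2371 = -3064$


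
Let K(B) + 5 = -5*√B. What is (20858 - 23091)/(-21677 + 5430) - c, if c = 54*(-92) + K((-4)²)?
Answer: 1053552/211 ≈ 4993.1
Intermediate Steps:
K(B) = -5 - 5*√B
c = -4993 (c = 54*(-92) + (-5 - 5*√((-4)²)) = -4968 + (-5 - 5*√16) = -4968 + (-5 - 5*4) = -4968 + (-5 - 20) = -4968 - 25 = -4993)
(20858 - 23091)/(-21677 + 5430) - c = (20858 - 23091)/(-21677 + 5430) - 1*(-4993) = -2233/(-16247) + 4993 = -2233*(-1/16247) + 4993 = 29/211 + 4993 = 1053552/211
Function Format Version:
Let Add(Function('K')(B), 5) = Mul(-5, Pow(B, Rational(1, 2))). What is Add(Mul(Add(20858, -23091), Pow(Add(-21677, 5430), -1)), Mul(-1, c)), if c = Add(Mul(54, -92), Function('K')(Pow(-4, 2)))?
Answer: Rational(1053552, 211) ≈ 4993.1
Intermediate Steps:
Function('K')(B) = Add(-5, Mul(-5, Pow(B, Rational(1, 2))))
c = -4993 (c = Add(Mul(54, -92), Add(-5, Mul(-5, Pow(Pow(-4, 2), Rational(1, 2))))) = Add(-4968, Add(-5, Mul(-5, Pow(16, Rational(1, 2))))) = Add(-4968, Add(-5, Mul(-5, 4))) = Add(-4968, Add(-5, -20)) = Add(-4968, -25) = -4993)
Add(Mul(Add(20858, -23091), Pow(Add(-21677, 5430), -1)), Mul(-1, c)) = Add(Mul(Add(20858, -23091), Pow(Add(-21677, 5430), -1)), Mul(-1, -4993)) = Add(Mul(-2233, Pow(-16247, -1)), 4993) = Add(Mul(-2233, Rational(-1, 16247)), 4993) = Add(Rational(29, 211), 4993) = Rational(1053552, 211)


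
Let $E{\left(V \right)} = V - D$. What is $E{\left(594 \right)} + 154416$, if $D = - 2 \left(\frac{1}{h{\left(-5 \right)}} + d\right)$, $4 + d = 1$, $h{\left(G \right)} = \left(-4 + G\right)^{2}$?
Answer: $\frac{12555326}{81} \approx 1.55 \cdot 10^{5}$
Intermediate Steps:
$d = -3$ ($d = -4 + 1 = -3$)
$D = \frac{484}{81}$ ($D = - 2 \left(\frac{1}{\left(-4 - 5\right)^{2}} - 3\right) = - 2 \left(\frac{1}{\left(-9\right)^{2}} - 3\right) = - 2 \left(\frac{1}{81} - 3\right) = \left(-2\right) \left(- \frac{242}{81}\right) = \frac{484}{81} \approx 5.9753$)
$E{\left(V \right)} = - \frac{484}{81} + V$ ($E{\left(V \right)} = V - \frac{484}{81} = - \frac{484}{81} + V$)
$E{\left(594 \right)} + 154416 = \left(- \frac{484}{81} + 594\right) + 154416 = \frac{47630}{81} + 154416 = \frac{12555326}{81}$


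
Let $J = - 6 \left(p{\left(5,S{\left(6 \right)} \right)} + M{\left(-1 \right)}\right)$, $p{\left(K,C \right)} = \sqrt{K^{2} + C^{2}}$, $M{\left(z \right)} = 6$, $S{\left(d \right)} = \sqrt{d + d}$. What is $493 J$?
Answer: $-17748 - 2958 \sqrt{37} \approx -35741.0$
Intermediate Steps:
$S{\left(d \right)} = \sqrt{2} \sqrt{d}$ ($S{\left(d \right)} = \sqrt{2 d} = \sqrt{2} \sqrt{d}$)
$p{\left(K,C \right)} = \sqrt{C^{2} + K^{2}}$
$J = -36 - 6 \sqrt{37}$ ($J = - 6 \left(\sqrt{\left(\sqrt{2} \sqrt{6}\right)^{2} + 5^{2}} + 6\right) = - 6 \left(\sqrt{\left(2 \sqrt{3}\right)^{2} + 25} + 6\right) = - 6 \left(\sqrt{12 + 25} + 6\right) = - 6 \left(\sqrt{37} + 6\right) = - 6 \left(6 + \sqrt{37}\right) = -36 - 6 \sqrt{37} \approx -72.497$)
$493 J = 493 \left(-36 - 6 \sqrt{37}\right) = -17748 - 2958 \sqrt{37}$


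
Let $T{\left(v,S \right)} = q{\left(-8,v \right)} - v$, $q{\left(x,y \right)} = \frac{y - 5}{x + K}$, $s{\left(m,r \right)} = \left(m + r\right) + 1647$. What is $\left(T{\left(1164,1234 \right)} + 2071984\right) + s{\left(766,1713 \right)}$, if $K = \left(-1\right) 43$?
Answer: $\frac{105821087}{51} \approx 2.0749 \cdot 10^{6}$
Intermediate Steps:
$s{\left(m,r \right)} = 1647 + m + r$
$K = -43$
$q{\left(x,y \right)} = \frac{-5 + y}{-43 + x}$ ($q{\left(x,y \right)} = \frac{y - 5}{x - 43} = \frac{-5 + y}{-43 + x}$)
$T{\left(v,S \right)} = \frac{5}{51} - \frac{52 v}{51}$ ($T{\left(v,S \right)} = \frac{-5 + v}{-43 - 8} - v = \frac{-5 + v}{-51} - v = - \frac{-5 + v}{51} - v = \left(\frac{5}{51} - \frac{v}{51}\right) - v = \frac{5}{51} - \frac{52 v}{51}$)
$\left(T{\left(1164,1234 \right)} + 2071984\right) + s{\left(766,1713 \right)} = \left(\left(\frac{5}{51} - \frac{20176}{17}\right) + 2071984\right) + \left(1647 + 766 + 1713\right) = \left(\left(\frac{5}{51} - \frac{20176}{17}\right) + 2071984\right) + 4126 = \left(- \frac{60523}{51} + 2071984\right) + 4126 = \frac{105610661}{51} + 4126 = \frac{105821087}{51}$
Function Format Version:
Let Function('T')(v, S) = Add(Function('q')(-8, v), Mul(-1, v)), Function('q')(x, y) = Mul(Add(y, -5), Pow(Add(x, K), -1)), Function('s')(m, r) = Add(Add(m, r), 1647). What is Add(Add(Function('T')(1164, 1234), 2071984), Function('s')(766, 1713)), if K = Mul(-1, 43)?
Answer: Rational(105821087, 51) ≈ 2.0749e+6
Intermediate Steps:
Function('s')(m, r) = Add(1647, m, r)
K = -43
Function('q')(x, y) = Mul(Pow(Add(-43, x), -1), Add(-5, y)) (Function('q')(x, y) = Mul(Add(y, -5), Pow(Add(x, -43), -1)) = Mul(Add(-5, y), Pow(Add(-43, x), -1)) = Mul(Pow(Add(-43, x), -1), Add(-5, y)))
Function('T')(v, S) = Add(Rational(5, 51), Mul(Rational(-52, 51), v)) (Function('T')(v, S) = Add(Mul(Pow(Add(-43, -8), -1), Add(-5, v)), Mul(-1, v)) = Add(Mul(Pow(-51, -1), Add(-5, v)), Mul(-1, v)) = Add(Mul(Rational(-1, 51), Add(-5, v)), Mul(-1, v)) = Add(Add(Rational(5, 51), Mul(Rational(-1, 51), v)), Mul(-1, v)) = Add(Rational(5, 51), Mul(Rational(-52, 51), v)))
Add(Add(Function('T')(1164, 1234), 2071984), Function('s')(766, 1713)) = Add(Add(Add(Rational(5, 51), Mul(Rational(-52, 51), 1164)), 2071984), Add(1647, 766, 1713)) = Add(Add(Add(Rational(5, 51), Rational(-20176, 17)), 2071984), 4126) = Add(Add(Rational(-60523, 51), 2071984), 4126) = Add(Rational(105610661, 51), 4126) = Rational(105821087, 51)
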